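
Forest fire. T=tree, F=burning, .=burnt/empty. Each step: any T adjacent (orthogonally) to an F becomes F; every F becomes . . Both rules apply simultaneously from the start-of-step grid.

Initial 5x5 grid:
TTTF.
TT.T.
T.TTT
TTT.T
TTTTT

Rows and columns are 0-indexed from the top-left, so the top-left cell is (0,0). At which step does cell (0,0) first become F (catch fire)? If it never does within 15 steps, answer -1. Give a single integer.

Step 1: cell (0,0)='T' (+2 fires, +1 burnt)
Step 2: cell (0,0)='T' (+2 fires, +2 burnt)
Step 3: cell (0,0)='F' (+4 fires, +2 burnt)
  -> target ignites at step 3
Step 4: cell (0,0)='.' (+3 fires, +4 burnt)
Step 5: cell (0,0)='.' (+4 fires, +3 burnt)
Step 6: cell (0,0)='.' (+3 fires, +4 burnt)
Step 7: cell (0,0)='.' (+1 fires, +3 burnt)
Step 8: cell (0,0)='.' (+0 fires, +1 burnt)
  fire out at step 8

3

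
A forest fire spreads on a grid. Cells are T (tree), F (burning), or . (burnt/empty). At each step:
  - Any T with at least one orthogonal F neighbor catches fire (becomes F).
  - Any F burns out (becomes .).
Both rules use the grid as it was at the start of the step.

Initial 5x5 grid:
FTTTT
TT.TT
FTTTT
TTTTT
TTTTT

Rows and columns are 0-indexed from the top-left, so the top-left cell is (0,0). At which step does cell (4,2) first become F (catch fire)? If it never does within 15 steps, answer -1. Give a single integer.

Step 1: cell (4,2)='T' (+4 fires, +2 burnt)
Step 2: cell (4,2)='T' (+5 fires, +4 burnt)
Step 3: cell (4,2)='T' (+4 fires, +5 burnt)
Step 4: cell (4,2)='F' (+5 fires, +4 burnt)
  -> target ignites at step 4
Step 5: cell (4,2)='.' (+3 fires, +5 burnt)
Step 6: cell (4,2)='.' (+1 fires, +3 burnt)
Step 7: cell (4,2)='.' (+0 fires, +1 burnt)
  fire out at step 7

4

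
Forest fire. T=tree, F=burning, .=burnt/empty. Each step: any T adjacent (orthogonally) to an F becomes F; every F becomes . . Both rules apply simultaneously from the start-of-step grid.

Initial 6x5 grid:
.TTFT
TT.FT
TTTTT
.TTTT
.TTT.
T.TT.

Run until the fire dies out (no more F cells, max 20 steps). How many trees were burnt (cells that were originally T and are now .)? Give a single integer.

Step 1: +4 fires, +2 burnt (F count now 4)
Step 2: +4 fires, +4 burnt (F count now 4)
Step 3: +5 fires, +4 burnt (F count now 5)
Step 4: +5 fires, +5 burnt (F count now 5)
Step 5: +2 fires, +5 burnt (F count now 2)
Step 6: +0 fires, +2 burnt (F count now 0)
Fire out after step 6
Initially T: 21, now '.': 29
Total burnt (originally-T cells now '.'): 20

Answer: 20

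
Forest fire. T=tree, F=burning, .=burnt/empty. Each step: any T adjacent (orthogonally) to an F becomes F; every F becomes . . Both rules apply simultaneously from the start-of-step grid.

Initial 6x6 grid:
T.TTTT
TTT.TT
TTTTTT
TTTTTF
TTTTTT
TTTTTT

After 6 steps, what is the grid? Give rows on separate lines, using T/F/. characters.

Step 1: 3 trees catch fire, 1 burn out
  T.TTTT
  TTT.TT
  TTTTTF
  TTTTF.
  TTTTTF
  TTTTTT
Step 2: 5 trees catch fire, 3 burn out
  T.TTTT
  TTT.TF
  TTTTF.
  TTTF..
  TTTTF.
  TTTTTF
Step 3: 6 trees catch fire, 5 burn out
  T.TTTF
  TTT.F.
  TTTF..
  TTF...
  TTTF..
  TTTTF.
Step 4: 5 trees catch fire, 6 burn out
  T.TTF.
  TTT...
  TTF...
  TF....
  TTF...
  TTTF..
Step 5: 6 trees catch fire, 5 burn out
  T.TF..
  TTF...
  TF....
  F.....
  TF....
  TTF...
Step 6: 5 trees catch fire, 6 burn out
  T.F...
  TF....
  F.....
  ......
  F.....
  TF....

T.F...
TF....
F.....
......
F.....
TF....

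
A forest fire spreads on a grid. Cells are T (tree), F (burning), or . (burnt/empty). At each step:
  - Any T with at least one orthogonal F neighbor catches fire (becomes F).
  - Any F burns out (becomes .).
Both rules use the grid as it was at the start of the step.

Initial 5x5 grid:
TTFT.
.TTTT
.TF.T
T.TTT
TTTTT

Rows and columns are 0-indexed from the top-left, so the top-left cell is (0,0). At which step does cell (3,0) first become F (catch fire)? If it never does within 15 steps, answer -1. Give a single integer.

Step 1: cell (3,0)='T' (+5 fires, +2 burnt)
Step 2: cell (3,0)='T' (+5 fires, +5 burnt)
Step 3: cell (3,0)='T' (+4 fires, +5 burnt)
Step 4: cell (3,0)='T' (+3 fires, +4 burnt)
Step 5: cell (3,0)='F' (+1 fires, +3 burnt)
  -> target ignites at step 5
Step 6: cell (3,0)='.' (+0 fires, +1 burnt)
  fire out at step 6

5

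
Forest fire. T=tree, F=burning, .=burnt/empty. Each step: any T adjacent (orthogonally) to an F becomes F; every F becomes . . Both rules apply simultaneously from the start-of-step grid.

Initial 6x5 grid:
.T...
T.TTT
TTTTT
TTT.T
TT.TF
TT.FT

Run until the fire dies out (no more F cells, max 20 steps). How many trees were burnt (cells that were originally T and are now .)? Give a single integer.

Answer: 19

Derivation:
Step 1: +3 fires, +2 burnt (F count now 3)
Step 2: +1 fires, +3 burnt (F count now 1)
Step 3: +2 fires, +1 burnt (F count now 2)
Step 4: +2 fires, +2 burnt (F count now 2)
Step 5: +3 fires, +2 burnt (F count now 3)
Step 6: +2 fires, +3 burnt (F count now 2)
Step 7: +3 fires, +2 burnt (F count now 3)
Step 8: +2 fires, +3 burnt (F count now 2)
Step 9: +1 fires, +2 burnt (F count now 1)
Step 10: +0 fires, +1 burnt (F count now 0)
Fire out after step 10
Initially T: 20, now '.': 29
Total burnt (originally-T cells now '.'): 19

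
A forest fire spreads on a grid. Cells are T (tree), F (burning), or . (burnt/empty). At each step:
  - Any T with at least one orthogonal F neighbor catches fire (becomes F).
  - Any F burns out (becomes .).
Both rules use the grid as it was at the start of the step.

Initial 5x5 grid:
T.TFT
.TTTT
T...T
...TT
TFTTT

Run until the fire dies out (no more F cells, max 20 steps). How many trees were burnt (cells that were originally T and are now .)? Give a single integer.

Step 1: +5 fires, +2 burnt (F count now 5)
Step 2: +3 fires, +5 burnt (F count now 3)
Step 3: +4 fires, +3 burnt (F count now 4)
Step 4: +1 fires, +4 burnt (F count now 1)
Step 5: +0 fires, +1 burnt (F count now 0)
Fire out after step 5
Initially T: 15, now '.': 23
Total burnt (originally-T cells now '.'): 13

Answer: 13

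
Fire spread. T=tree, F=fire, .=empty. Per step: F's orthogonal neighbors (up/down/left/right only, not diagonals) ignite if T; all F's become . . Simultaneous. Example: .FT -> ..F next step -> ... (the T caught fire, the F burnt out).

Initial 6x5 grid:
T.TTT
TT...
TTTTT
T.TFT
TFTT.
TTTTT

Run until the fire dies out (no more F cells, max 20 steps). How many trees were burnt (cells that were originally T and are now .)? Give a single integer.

Answer: 19

Derivation:
Step 1: +7 fires, +2 burnt (F count now 7)
Step 2: +6 fires, +7 burnt (F count now 6)
Step 3: +3 fires, +6 burnt (F count now 3)
Step 4: +2 fires, +3 burnt (F count now 2)
Step 5: +1 fires, +2 burnt (F count now 1)
Step 6: +0 fires, +1 burnt (F count now 0)
Fire out after step 6
Initially T: 22, now '.': 27
Total burnt (originally-T cells now '.'): 19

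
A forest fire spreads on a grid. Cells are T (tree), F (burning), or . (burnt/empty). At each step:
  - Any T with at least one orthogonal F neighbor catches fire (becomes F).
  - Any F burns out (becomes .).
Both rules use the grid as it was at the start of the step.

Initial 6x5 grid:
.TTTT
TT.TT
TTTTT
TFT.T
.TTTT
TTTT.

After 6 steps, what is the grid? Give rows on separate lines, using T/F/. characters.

Step 1: 4 trees catch fire, 1 burn out
  .TTTT
  TT.TT
  TFTTT
  F.F.T
  .FTTT
  TTTT.
Step 2: 5 trees catch fire, 4 burn out
  .TTTT
  TF.TT
  F.FTT
  ....T
  ..FTT
  TFTT.
Step 3: 6 trees catch fire, 5 burn out
  .FTTT
  F..TT
  ...FT
  ....T
  ...FT
  F.FT.
Step 4: 5 trees catch fire, 6 burn out
  ..FTT
  ...FT
  ....F
  ....T
  ....F
  ...F.
Step 5: 3 trees catch fire, 5 burn out
  ...FT
  ....F
  .....
  ....F
  .....
  .....
Step 6: 1 trees catch fire, 3 burn out
  ....F
  .....
  .....
  .....
  .....
  .....

....F
.....
.....
.....
.....
.....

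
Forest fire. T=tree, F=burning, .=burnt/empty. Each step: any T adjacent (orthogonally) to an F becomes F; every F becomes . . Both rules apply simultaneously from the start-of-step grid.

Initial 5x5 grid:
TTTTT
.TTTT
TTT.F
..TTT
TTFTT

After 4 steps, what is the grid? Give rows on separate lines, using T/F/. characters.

Step 1: 5 trees catch fire, 2 burn out
  TTTTT
  .TTTF
  TTT..
  ..FTF
  TF.FT
Step 2: 6 trees catch fire, 5 burn out
  TTTTF
  .TTF.
  TTF..
  ...F.
  F...F
Step 3: 3 trees catch fire, 6 burn out
  TTTF.
  .TF..
  TF...
  .....
  .....
Step 4: 3 trees catch fire, 3 burn out
  TTF..
  .F...
  F....
  .....
  .....

TTF..
.F...
F....
.....
.....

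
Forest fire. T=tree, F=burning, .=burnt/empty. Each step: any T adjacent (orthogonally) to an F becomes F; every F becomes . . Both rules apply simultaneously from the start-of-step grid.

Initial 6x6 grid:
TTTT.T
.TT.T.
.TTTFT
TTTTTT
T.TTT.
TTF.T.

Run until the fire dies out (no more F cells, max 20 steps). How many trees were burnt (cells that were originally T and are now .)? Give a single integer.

Answer: 24

Derivation:
Step 1: +6 fires, +2 burnt (F count now 6)
Step 2: +7 fires, +6 burnt (F count now 7)
Step 3: +5 fires, +7 burnt (F count now 5)
Step 4: +3 fires, +5 burnt (F count now 3)
Step 5: +2 fires, +3 burnt (F count now 2)
Step 6: +1 fires, +2 burnt (F count now 1)
Step 7: +0 fires, +1 burnt (F count now 0)
Fire out after step 7
Initially T: 25, now '.': 35
Total burnt (originally-T cells now '.'): 24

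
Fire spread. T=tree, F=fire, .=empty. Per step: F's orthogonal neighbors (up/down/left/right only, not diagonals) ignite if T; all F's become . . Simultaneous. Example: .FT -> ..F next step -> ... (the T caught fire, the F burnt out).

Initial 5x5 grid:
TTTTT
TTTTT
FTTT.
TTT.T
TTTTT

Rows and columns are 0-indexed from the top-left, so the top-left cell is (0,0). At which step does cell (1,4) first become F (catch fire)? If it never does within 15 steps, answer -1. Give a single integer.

Step 1: cell (1,4)='T' (+3 fires, +1 burnt)
Step 2: cell (1,4)='T' (+5 fires, +3 burnt)
Step 3: cell (1,4)='T' (+5 fires, +5 burnt)
Step 4: cell (1,4)='T' (+3 fires, +5 burnt)
Step 5: cell (1,4)='F' (+3 fires, +3 burnt)
  -> target ignites at step 5
Step 6: cell (1,4)='.' (+2 fires, +3 burnt)
Step 7: cell (1,4)='.' (+1 fires, +2 burnt)
Step 8: cell (1,4)='.' (+0 fires, +1 burnt)
  fire out at step 8

5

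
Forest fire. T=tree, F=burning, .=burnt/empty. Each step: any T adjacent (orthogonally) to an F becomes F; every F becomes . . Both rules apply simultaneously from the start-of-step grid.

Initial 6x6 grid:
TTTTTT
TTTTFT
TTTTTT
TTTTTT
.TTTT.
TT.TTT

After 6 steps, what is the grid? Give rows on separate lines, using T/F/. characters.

Step 1: 4 trees catch fire, 1 burn out
  TTTTFT
  TTTF.F
  TTTTFT
  TTTTTT
  .TTTT.
  TT.TTT
Step 2: 6 trees catch fire, 4 burn out
  TTTF.F
  TTF...
  TTTF.F
  TTTTFT
  .TTTT.
  TT.TTT
Step 3: 6 trees catch fire, 6 burn out
  TTF...
  TF....
  TTF...
  TTTF.F
  .TTTF.
  TT.TTT
Step 4: 6 trees catch fire, 6 burn out
  TF....
  F.....
  TF....
  TTF...
  .TTF..
  TT.TFT
Step 5: 6 trees catch fire, 6 burn out
  F.....
  ......
  F.....
  TF....
  .TF...
  TT.F.F
Step 6: 2 trees catch fire, 6 burn out
  ......
  ......
  ......
  F.....
  .F....
  TT....

......
......
......
F.....
.F....
TT....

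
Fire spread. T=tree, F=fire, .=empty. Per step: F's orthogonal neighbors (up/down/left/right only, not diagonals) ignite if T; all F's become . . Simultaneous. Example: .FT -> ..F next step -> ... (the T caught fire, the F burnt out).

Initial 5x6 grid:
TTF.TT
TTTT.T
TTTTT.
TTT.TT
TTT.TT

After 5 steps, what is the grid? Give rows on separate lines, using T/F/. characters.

Step 1: 2 trees catch fire, 1 burn out
  TF..TT
  TTFT.T
  TTTTT.
  TTT.TT
  TTT.TT
Step 2: 4 trees catch fire, 2 burn out
  F...TT
  TF.F.T
  TTFTT.
  TTT.TT
  TTT.TT
Step 3: 4 trees catch fire, 4 burn out
  ....TT
  F....T
  TF.FT.
  TTF.TT
  TTT.TT
Step 4: 4 trees catch fire, 4 burn out
  ....TT
  .....T
  F...F.
  TF..TT
  TTF.TT
Step 5: 3 trees catch fire, 4 burn out
  ....TT
  .....T
  ......
  F...FT
  TF..TT

....TT
.....T
......
F...FT
TF..TT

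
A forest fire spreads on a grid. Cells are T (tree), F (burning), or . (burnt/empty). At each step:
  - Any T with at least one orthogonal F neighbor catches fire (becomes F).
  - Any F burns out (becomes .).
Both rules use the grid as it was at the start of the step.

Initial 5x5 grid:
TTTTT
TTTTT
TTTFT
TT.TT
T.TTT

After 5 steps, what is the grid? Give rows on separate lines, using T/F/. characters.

Step 1: 4 trees catch fire, 1 burn out
  TTTTT
  TTTFT
  TTF.F
  TT.FT
  T.TTT
Step 2: 6 trees catch fire, 4 burn out
  TTTFT
  TTF.F
  TF...
  TT..F
  T.TFT
Step 3: 7 trees catch fire, 6 burn out
  TTF.F
  TF...
  F....
  TF...
  T.F.F
Step 4: 3 trees catch fire, 7 burn out
  TF...
  F....
  .....
  F....
  T....
Step 5: 2 trees catch fire, 3 burn out
  F....
  .....
  .....
  .....
  F....

F....
.....
.....
.....
F....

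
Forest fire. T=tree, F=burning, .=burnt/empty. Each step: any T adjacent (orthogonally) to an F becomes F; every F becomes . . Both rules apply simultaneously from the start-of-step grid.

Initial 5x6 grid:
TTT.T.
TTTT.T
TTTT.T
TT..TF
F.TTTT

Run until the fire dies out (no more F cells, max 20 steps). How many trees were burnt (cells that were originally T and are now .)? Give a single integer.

Answer: 20

Derivation:
Step 1: +4 fires, +2 burnt (F count now 4)
Step 2: +4 fires, +4 burnt (F count now 4)
Step 3: +3 fires, +4 burnt (F count now 3)
Step 4: +4 fires, +3 burnt (F count now 4)
Step 5: +3 fires, +4 burnt (F count now 3)
Step 6: +2 fires, +3 burnt (F count now 2)
Step 7: +0 fires, +2 burnt (F count now 0)
Fire out after step 7
Initially T: 21, now '.': 29
Total burnt (originally-T cells now '.'): 20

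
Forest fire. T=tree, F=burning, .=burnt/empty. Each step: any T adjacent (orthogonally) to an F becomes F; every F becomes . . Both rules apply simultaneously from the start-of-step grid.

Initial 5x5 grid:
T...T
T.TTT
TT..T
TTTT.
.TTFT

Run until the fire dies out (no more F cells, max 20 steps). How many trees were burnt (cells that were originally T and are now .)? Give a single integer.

Step 1: +3 fires, +1 burnt (F count now 3)
Step 2: +2 fires, +3 burnt (F count now 2)
Step 3: +1 fires, +2 burnt (F count now 1)
Step 4: +2 fires, +1 burnt (F count now 2)
Step 5: +1 fires, +2 burnt (F count now 1)
Step 6: +1 fires, +1 burnt (F count now 1)
Step 7: +1 fires, +1 burnt (F count now 1)
Step 8: +0 fires, +1 burnt (F count now 0)
Fire out after step 8
Initially T: 16, now '.': 20
Total burnt (originally-T cells now '.'): 11

Answer: 11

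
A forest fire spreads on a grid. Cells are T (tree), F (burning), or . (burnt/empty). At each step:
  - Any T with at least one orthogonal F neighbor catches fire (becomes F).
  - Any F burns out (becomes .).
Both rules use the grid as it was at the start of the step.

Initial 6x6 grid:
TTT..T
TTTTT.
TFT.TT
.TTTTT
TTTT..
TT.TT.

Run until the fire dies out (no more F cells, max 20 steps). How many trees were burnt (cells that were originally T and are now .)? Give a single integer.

Answer: 25

Derivation:
Step 1: +4 fires, +1 burnt (F count now 4)
Step 2: +5 fires, +4 burnt (F count now 5)
Step 3: +7 fires, +5 burnt (F count now 7)
Step 4: +4 fires, +7 burnt (F count now 4)
Step 5: +3 fires, +4 burnt (F count now 3)
Step 6: +2 fires, +3 burnt (F count now 2)
Step 7: +0 fires, +2 burnt (F count now 0)
Fire out after step 7
Initially T: 26, now '.': 35
Total burnt (originally-T cells now '.'): 25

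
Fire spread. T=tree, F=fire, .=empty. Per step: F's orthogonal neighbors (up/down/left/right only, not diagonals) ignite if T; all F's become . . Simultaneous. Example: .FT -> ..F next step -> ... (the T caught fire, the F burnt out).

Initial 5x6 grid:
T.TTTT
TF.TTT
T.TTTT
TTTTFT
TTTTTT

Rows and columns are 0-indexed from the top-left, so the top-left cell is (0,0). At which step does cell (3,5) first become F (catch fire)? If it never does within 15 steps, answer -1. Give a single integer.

Step 1: cell (3,5)='F' (+5 fires, +2 burnt)
  -> target ignites at step 1
Step 2: cell (3,5)='.' (+8 fires, +5 burnt)
Step 3: cell (3,5)='.' (+7 fires, +8 burnt)
Step 4: cell (3,5)='.' (+4 fires, +7 burnt)
Step 5: cell (3,5)='.' (+1 fires, +4 burnt)
Step 6: cell (3,5)='.' (+0 fires, +1 burnt)
  fire out at step 6

1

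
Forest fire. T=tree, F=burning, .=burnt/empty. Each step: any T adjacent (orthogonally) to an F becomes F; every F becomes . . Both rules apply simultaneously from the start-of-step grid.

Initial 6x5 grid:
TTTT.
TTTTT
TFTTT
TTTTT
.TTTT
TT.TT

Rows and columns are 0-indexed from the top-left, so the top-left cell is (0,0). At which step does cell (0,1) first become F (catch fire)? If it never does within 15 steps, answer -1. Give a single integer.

Step 1: cell (0,1)='T' (+4 fires, +1 burnt)
Step 2: cell (0,1)='F' (+7 fires, +4 burnt)
  -> target ignites at step 2
Step 3: cell (0,1)='.' (+7 fires, +7 burnt)
Step 4: cell (0,1)='.' (+5 fires, +7 burnt)
Step 5: cell (0,1)='.' (+2 fires, +5 burnt)
Step 6: cell (0,1)='.' (+1 fires, +2 burnt)
Step 7: cell (0,1)='.' (+0 fires, +1 burnt)
  fire out at step 7

2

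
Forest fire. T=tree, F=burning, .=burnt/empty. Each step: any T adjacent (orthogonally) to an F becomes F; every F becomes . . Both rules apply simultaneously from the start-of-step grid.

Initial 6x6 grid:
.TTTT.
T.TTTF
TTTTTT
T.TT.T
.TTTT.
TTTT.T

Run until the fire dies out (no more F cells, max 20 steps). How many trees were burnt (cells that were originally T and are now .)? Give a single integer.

Step 1: +2 fires, +1 burnt (F count now 2)
Step 2: +4 fires, +2 burnt (F count now 4)
Step 3: +3 fires, +4 burnt (F count now 3)
Step 4: +3 fires, +3 burnt (F count now 3)
Step 5: +4 fires, +3 burnt (F count now 4)
Step 6: +4 fires, +4 burnt (F count now 4)
Step 7: +4 fires, +4 burnt (F count now 4)
Step 8: +1 fires, +4 burnt (F count now 1)
Step 9: +1 fires, +1 burnt (F count now 1)
Step 10: +0 fires, +1 burnt (F count now 0)
Fire out after step 10
Initially T: 27, now '.': 35
Total burnt (originally-T cells now '.'): 26

Answer: 26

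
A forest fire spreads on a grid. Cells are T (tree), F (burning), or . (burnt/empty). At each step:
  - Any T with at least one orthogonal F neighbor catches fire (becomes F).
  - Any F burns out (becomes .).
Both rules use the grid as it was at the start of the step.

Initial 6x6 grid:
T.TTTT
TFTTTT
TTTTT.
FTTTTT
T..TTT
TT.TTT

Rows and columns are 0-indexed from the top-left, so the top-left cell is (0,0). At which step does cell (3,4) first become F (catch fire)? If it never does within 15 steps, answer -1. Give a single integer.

Step 1: cell (3,4)='T' (+6 fires, +2 burnt)
Step 2: cell (3,4)='T' (+6 fires, +6 burnt)
Step 3: cell (3,4)='T' (+5 fires, +6 burnt)
Step 4: cell (3,4)='F' (+5 fires, +5 burnt)
  -> target ignites at step 4
Step 5: cell (3,4)='.' (+4 fires, +5 burnt)
Step 6: cell (3,4)='.' (+2 fires, +4 burnt)
Step 7: cell (3,4)='.' (+1 fires, +2 burnt)
Step 8: cell (3,4)='.' (+0 fires, +1 burnt)
  fire out at step 8

4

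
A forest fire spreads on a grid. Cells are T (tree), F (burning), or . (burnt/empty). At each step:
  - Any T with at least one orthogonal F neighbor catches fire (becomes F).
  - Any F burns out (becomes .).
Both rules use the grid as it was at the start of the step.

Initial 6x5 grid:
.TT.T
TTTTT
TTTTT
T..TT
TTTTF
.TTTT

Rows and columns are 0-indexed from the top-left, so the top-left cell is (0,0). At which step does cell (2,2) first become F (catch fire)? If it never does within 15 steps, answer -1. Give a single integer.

Step 1: cell (2,2)='T' (+3 fires, +1 burnt)
Step 2: cell (2,2)='T' (+4 fires, +3 burnt)
Step 3: cell (2,2)='T' (+4 fires, +4 burnt)
Step 4: cell (2,2)='F' (+5 fires, +4 burnt)
  -> target ignites at step 4
Step 5: cell (2,2)='.' (+3 fires, +5 burnt)
Step 6: cell (2,2)='.' (+3 fires, +3 burnt)
Step 7: cell (2,2)='.' (+2 fires, +3 burnt)
Step 8: cell (2,2)='.' (+0 fires, +2 burnt)
  fire out at step 8

4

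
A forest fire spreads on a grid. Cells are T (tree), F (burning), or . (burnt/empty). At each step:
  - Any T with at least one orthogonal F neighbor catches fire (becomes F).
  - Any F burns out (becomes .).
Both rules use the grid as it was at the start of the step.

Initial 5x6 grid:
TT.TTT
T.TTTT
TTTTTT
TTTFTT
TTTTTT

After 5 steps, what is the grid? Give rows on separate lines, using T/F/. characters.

Step 1: 4 trees catch fire, 1 burn out
  TT.TTT
  T.TTTT
  TTTFTT
  TTF.FT
  TTTFTT
Step 2: 7 trees catch fire, 4 burn out
  TT.TTT
  T.TFTT
  TTF.FT
  TF...F
  TTF.FT
Step 3: 8 trees catch fire, 7 burn out
  TT.FTT
  T.F.FT
  TF...F
  F.....
  TF...F
Step 4: 4 trees catch fire, 8 burn out
  TT..FT
  T....F
  F.....
  ......
  F.....
Step 5: 2 trees catch fire, 4 burn out
  TT...F
  F.....
  ......
  ......
  ......

TT...F
F.....
......
......
......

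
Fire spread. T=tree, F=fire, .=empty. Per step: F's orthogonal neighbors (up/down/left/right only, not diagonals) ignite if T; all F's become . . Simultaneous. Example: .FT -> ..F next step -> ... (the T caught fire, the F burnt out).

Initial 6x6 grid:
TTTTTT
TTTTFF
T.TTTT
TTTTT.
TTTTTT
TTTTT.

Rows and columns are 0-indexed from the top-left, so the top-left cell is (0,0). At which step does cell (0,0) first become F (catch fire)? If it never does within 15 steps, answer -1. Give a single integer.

Step 1: cell (0,0)='T' (+5 fires, +2 burnt)
Step 2: cell (0,0)='T' (+4 fires, +5 burnt)
Step 3: cell (0,0)='T' (+5 fires, +4 burnt)
Step 4: cell (0,0)='T' (+6 fires, +5 burnt)
Step 5: cell (0,0)='F' (+5 fires, +6 burnt)
  -> target ignites at step 5
Step 6: cell (0,0)='.' (+3 fires, +5 burnt)
Step 7: cell (0,0)='.' (+2 fires, +3 burnt)
Step 8: cell (0,0)='.' (+1 fires, +2 burnt)
Step 9: cell (0,0)='.' (+0 fires, +1 burnt)
  fire out at step 9

5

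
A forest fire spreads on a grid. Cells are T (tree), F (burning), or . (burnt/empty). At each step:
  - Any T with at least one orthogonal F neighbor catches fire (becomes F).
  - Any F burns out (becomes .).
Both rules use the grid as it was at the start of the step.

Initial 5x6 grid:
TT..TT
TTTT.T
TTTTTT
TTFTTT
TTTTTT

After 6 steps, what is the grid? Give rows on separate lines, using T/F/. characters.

Step 1: 4 trees catch fire, 1 burn out
  TT..TT
  TTTT.T
  TTFTTT
  TF.FTT
  TTFTTT
Step 2: 7 trees catch fire, 4 burn out
  TT..TT
  TTFT.T
  TF.FTT
  F...FT
  TF.FTT
Step 3: 7 trees catch fire, 7 burn out
  TT..TT
  TF.F.T
  F...FT
  .....F
  F...FT
Step 4: 4 trees catch fire, 7 burn out
  TF..TT
  F....T
  .....F
  ......
  .....F
Step 5: 2 trees catch fire, 4 burn out
  F...TT
  .....F
  ......
  ......
  ......
Step 6: 1 trees catch fire, 2 burn out
  ....TF
  ......
  ......
  ......
  ......

....TF
......
......
......
......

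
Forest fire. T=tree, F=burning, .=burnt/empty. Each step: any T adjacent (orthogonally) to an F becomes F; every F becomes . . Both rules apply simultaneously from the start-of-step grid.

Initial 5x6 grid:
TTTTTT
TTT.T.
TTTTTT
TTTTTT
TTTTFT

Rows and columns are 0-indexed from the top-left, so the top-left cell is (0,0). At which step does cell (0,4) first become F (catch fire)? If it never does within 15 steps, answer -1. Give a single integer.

Step 1: cell (0,4)='T' (+3 fires, +1 burnt)
Step 2: cell (0,4)='T' (+4 fires, +3 burnt)
Step 3: cell (0,4)='T' (+5 fires, +4 burnt)
Step 4: cell (0,4)='F' (+4 fires, +5 burnt)
  -> target ignites at step 4
Step 5: cell (0,4)='.' (+5 fires, +4 burnt)
Step 6: cell (0,4)='.' (+3 fires, +5 burnt)
Step 7: cell (0,4)='.' (+2 fires, +3 burnt)
Step 8: cell (0,4)='.' (+1 fires, +2 burnt)
Step 9: cell (0,4)='.' (+0 fires, +1 burnt)
  fire out at step 9

4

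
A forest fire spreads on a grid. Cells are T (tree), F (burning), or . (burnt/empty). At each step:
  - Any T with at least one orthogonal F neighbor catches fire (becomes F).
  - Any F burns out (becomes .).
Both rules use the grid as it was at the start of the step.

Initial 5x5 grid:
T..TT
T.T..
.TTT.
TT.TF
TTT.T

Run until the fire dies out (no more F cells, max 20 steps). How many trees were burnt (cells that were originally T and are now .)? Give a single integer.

Answer: 11

Derivation:
Step 1: +2 fires, +1 burnt (F count now 2)
Step 2: +1 fires, +2 burnt (F count now 1)
Step 3: +1 fires, +1 burnt (F count now 1)
Step 4: +2 fires, +1 burnt (F count now 2)
Step 5: +1 fires, +2 burnt (F count now 1)
Step 6: +2 fires, +1 burnt (F count now 2)
Step 7: +2 fires, +2 burnt (F count now 2)
Step 8: +0 fires, +2 burnt (F count now 0)
Fire out after step 8
Initially T: 15, now '.': 21
Total burnt (originally-T cells now '.'): 11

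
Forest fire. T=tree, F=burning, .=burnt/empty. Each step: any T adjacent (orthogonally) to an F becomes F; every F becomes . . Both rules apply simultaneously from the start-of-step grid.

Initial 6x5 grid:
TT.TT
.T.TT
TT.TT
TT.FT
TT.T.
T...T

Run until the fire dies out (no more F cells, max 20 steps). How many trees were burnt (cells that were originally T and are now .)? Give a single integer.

Step 1: +3 fires, +1 burnt (F count now 3)
Step 2: +2 fires, +3 burnt (F count now 2)
Step 3: +2 fires, +2 burnt (F count now 2)
Step 4: +1 fires, +2 burnt (F count now 1)
Step 5: +0 fires, +1 burnt (F count now 0)
Fire out after step 5
Initially T: 19, now '.': 19
Total burnt (originally-T cells now '.'): 8

Answer: 8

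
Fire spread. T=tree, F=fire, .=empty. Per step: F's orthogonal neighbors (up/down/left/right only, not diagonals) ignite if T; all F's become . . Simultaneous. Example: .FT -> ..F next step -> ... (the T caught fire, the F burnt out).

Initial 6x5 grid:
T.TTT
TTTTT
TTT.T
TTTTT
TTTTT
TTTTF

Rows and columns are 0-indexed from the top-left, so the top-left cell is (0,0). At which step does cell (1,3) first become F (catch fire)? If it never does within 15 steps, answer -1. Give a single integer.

Step 1: cell (1,3)='T' (+2 fires, +1 burnt)
Step 2: cell (1,3)='T' (+3 fires, +2 burnt)
Step 3: cell (1,3)='T' (+4 fires, +3 burnt)
Step 4: cell (1,3)='T' (+4 fires, +4 burnt)
Step 5: cell (1,3)='F' (+5 fires, +4 burnt)
  -> target ignites at step 5
Step 6: cell (1,3)='.' (+4 fires, +5 burnt)
Step 7: cell (1,3)='.' (+3 fires, +4 burnt)
Step 8: cell (1,3)='.' (+1 fires, +3 burnt)
Step 9: cell (1,3)='.' (+1 fires, +1 burnt)
Step 10: cell (1,3)='.' (+0 fires, +1 burnt)
  fire out at step 10

5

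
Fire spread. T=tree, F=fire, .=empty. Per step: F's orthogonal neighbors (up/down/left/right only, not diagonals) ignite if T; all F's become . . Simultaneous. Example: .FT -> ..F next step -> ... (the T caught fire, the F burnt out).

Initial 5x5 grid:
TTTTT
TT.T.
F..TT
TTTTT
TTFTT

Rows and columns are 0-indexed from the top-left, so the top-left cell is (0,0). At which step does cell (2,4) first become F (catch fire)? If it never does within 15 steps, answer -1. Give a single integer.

Step 1: cell (2,4)='T' (+5 fires, +2 burnt)
Step 2: cell (2,4)='T' (+6 fires, +5 burnt)
Step 3: cell (2,4)='T' (+3 fires, +6 burnt)
Step 4: cell (2,4)='F' (+3 fires, +3 burnt)
  -> target ignites at step 4
Step 5: cell (2,4)='.' (+1 fires, +3 burnt)
Step 6: cell (2,4)='.' (+1 fires, +1 burnt)
Step 7: cell (2,4)='.' (+0 fires, +1 burnt)
  fire out at step 7

4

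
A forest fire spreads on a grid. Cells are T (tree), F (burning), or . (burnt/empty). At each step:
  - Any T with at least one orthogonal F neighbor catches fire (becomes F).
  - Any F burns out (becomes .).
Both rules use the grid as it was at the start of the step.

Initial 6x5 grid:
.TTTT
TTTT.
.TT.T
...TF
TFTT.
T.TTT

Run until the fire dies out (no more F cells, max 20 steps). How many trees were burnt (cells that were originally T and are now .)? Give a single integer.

Step 1: +4 fires, +2 burnt (F count now 4)
Step 2: +3 fires, +4 burnt (F count now 3)
Step 3: +1 fires, +3 burnt (F count now 1)
Step 4: +1 fires, +1 burnt (F count now 1)
Step 5: +0 fires, +1 burnt (F count now 0)
Fire out after step 5
Initially T: 19, now '.': 20
Total burnt (originally-T cells now '.'): 9

Answer: 9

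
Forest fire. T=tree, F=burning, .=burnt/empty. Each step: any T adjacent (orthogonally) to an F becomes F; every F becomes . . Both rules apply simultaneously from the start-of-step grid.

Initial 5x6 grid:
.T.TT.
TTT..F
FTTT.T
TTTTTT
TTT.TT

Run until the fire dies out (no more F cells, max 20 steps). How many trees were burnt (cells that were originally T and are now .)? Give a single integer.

Answer: 19

Derivation:
Step 1: +4 fires, +2 burnt (F count now 4)
Step 2: +5 fires, +4 burnt (F count now 5)
Step 3: +7 fires, +5 burnt (F count now 7)
Step 4: +3 fires, +7 burnt (F count now 3)
Step 5: +0 fires, +3 burnt (F count now 0)
Fire out after step 5
Initially T: 21, now '.': 28
Total burnt (originally-T cells now '.'): 19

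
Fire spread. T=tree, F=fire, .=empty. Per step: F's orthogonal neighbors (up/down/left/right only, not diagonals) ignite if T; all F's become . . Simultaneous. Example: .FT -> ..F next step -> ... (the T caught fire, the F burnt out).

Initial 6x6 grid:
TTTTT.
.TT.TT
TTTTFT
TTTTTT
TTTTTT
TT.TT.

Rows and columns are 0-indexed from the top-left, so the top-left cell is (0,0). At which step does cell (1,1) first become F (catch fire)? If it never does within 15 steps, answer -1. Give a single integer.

Step 1: cell (1,1)='T' (+4 fires, +1 burnt)
Step 2: cell (1,1)='T' (+6 fires, +4 burnt)
Step 3: cell (1,1)='T' (+7 fires, +6 burnt)
Step 4: cell (1,1)='F' (+6 fires, +7 burnt)
  -> target ignites at step 4
Step 5: cell (1,1)='.' (+3 fires, +6 burnt)
Step 6: cell (1,1)='.' (+3 fires, +3 burnt)
Step 7: cell (1,1)='.' (+1 fires, +3 burnt)
Step 8: cell (1,1)='.' (+0 fires, +1 burnt)
  fire out at step 8

4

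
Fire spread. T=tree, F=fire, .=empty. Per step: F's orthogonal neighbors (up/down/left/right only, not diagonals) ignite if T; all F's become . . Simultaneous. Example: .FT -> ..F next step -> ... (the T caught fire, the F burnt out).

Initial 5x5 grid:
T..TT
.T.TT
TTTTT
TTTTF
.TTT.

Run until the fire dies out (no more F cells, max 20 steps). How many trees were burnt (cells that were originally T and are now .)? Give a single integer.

Step 1: +2 fires, +1 burnt (F count now 2)
Step 2: +4 fires, +2 burnt (F count now 4)
Step 3: +5 fires, +4 burnt (F count now 5)
Step 4: +4 fires, +5 burnt (F count now 4)
Step 5: +2 fires, +4 burnt (F count now 2)
Step 6: +0 fires, +2 burnt (F count now 0)
Fire out after step 6
Initially T: 18, now '.': 24
Total burnt (originally-T cells now '.'): 17

Answer: 17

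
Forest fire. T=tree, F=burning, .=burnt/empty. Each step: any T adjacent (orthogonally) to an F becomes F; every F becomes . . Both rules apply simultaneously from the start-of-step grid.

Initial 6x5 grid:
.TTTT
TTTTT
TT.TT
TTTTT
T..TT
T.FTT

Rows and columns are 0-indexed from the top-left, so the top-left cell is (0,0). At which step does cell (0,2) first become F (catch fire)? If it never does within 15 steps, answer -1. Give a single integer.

Step 1: cell (0,2)='T' (+1 fires, +1 burnt)
Step 2: cell (0,2)='T' (+2 fires, +1 burnt)
Step 3: cell (0,2)='T' (+2 fires, +2 burnt)
Step 4: cell (0,2)='T' (+3 fires, +2 burnt)
Step 5: cell (0,2)='T' (+3 fires, +3 burnt)
Step 6: cell (0,2)='T' (+5 fires, +3 burnt)
Step 7: cell (0,2)='F' (+5 fires, +5 burnt)
  -> target ignites at step 7
Step 8: cell (0,2)='.' (+3 fires, +5 burnt)
Step 9: cell (0,2)='.' (+0 fires, +3 burnt)
  fire out at step 9

7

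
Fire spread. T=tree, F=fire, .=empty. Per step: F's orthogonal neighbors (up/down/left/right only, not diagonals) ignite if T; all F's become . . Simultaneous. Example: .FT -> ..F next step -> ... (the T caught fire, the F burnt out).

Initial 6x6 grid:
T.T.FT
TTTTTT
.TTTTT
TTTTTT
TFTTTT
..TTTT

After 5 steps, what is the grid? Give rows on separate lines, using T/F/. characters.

Step 1: 5 trees catch fire, 2 burn out
  T.T..F
  TTTTFT
  .TTTTT
  TFTTTT
  F.FTTT
  ..TTTT
Step 2: 8 trees catch fire, 5 burn out
  T.T...
  TTTF.F
  .FTTFT
  F.FTTT
  ...FTT
  ..FTTT
Step 3: 9 trees catch fire, 8 burn out
  T.T...
  TFF...
  ..FF.F
  ...FFT
  ....FT
  ...FTT
Step 4: 5 trees catch fire, 9 burn out
  T.F...
  F.....
  ......
  .....F
  .....F
  ....FT
Step 5: 2 trees catch fire, 5 burn out
  F.....
  ......
  ......
  ......
  ......
  .....F

F.....
......
......
......
......
.....F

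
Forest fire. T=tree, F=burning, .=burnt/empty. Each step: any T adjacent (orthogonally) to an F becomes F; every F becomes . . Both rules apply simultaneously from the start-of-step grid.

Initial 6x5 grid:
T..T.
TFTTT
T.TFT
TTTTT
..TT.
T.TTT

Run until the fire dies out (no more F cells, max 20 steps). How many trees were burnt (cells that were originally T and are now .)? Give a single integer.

Answer: 19

Derivation:
Step 1: +6 fires, +2 burnt (F count now 6)
Step 2: +7 fires, +6 burnt (F count now 7)
Step 3: +4 fires, +7 burnt (F count now 4)
Step 4: +2 fires, +4 burnt (F count now 2)
Step 5: +0 fires, +2 burnt (F count now 0)
Fire out after step 5
Initially T: 20, now '.': 29
Total burnt (originally-T cells now '.'): 19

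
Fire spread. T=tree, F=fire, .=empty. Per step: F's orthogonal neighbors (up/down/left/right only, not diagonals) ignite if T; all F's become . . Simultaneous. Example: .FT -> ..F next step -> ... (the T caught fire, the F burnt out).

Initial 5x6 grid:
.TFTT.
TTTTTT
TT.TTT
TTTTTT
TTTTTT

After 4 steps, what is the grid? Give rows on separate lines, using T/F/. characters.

Step 1: 3 trees catch fire, 1 burn out
  .F.FT.
  TTFTTT
  TT.TTT
  TTTTTT
  TTTTTT
Step 2: 3 trees catch fire, 3 burn out
  ....F.
  TF.FTT
  TT.TTT
  TTTTTT
  TTTTTT
Step 3: 4 trees catch fire, 3 burn out
  ......
  F...FT
  TF.FTT
  TTTTTT
  TTTTTT
Step 4: 5 trees catch fire, 4 burn out
  ......
  .....F
  F...FT
  TFTFTT
  TTTTTT

......
.....F
F...FT
TFTFTT
TTTTTT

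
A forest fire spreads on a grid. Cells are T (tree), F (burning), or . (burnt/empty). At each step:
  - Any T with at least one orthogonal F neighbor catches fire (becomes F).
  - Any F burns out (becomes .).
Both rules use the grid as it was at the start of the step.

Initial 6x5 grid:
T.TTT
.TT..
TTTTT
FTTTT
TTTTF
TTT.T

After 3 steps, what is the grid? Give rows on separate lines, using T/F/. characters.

Step 1: 6 trees catch fire, 2 burn out
  T.TTT
  .TT..
  FTTTT
  .FTTF
  FTTF.
  TTT.F
Step 2: 7 trees catch fire, 6 burn out
  T.TTT
  .TT..
  .FTTF
  ..FF.
  .FF..
  FTT..
Step 3: 5 trees catch fire, 7 burn out
  T.TTT
  .FT..
  ..FF.
  .....
  .....
  .FF..

T.TTT
.FT..
..FF.
.....
.....
.FF..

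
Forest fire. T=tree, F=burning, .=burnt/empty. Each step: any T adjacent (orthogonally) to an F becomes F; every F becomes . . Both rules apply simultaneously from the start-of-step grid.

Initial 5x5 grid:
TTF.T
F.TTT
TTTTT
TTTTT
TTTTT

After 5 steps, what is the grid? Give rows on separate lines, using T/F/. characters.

Step 1: 4 trees catch fire, 2 burn out
  FF..T
  ..FTT
  FTTTT
  TTTTT
  TTTTT
Step 2: 4 trees catch fire, 4 burn out
  ....T
  ...FT
  .FFTT
  FTTTT
  TTTTT
Step 3: 5 trees catch fire, 4 burn out
  ....T
  ....F
  ...FT
  .FFTT
  FTTTT
Step 4: 5 trees catch fire, 5 burn out
  ....F
  .....
  ....F
  ...FT
  .FFTT
Step 5: 2 trees catch fire, 5 burn out
  .....
  .....
  .....
  ....F
  ...FT

.....
.....
.....
....F
...FT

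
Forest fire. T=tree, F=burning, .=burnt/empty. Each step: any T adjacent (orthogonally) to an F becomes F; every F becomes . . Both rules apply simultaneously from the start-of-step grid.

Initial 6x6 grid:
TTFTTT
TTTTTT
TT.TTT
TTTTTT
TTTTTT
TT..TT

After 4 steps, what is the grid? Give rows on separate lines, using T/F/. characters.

Step 1: 3 trees catch fire, 1 burn out
  TF.FTT
  TTFTTT
  TT.TTT
  TTTTTT
  TTTTTT
  TT..TT
Step 2: 4 trees catch fire, 3 burn out
  F...FT
  TF.FTT
  TT.TTT
  TTTTTT
  TTTTTT
  TT..TT
Step 3: 5 trees catch fire, 4 burn out
  .....F
  F...FT
  TF.FTT
  TTTTTT
  TTTTTT
  TT..TT
Step 4: 5 trees catch fire, 5 burn out
  ......
  .....F
  F...FT
  TFTFTT
  TTTTTT
  TT..TT

......
.....F
F...FT
TFTFTT
TTTTTT
TT..TT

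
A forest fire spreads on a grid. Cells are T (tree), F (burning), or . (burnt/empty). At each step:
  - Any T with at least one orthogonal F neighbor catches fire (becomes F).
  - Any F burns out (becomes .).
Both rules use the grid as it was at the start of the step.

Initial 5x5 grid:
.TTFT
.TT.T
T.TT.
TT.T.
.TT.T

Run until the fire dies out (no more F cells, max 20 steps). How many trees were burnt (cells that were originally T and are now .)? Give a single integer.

Answer: 9

Derivation:
Step 1: +2 fires, +1 burnt (F count now 2)
Step 2: +3 fires, +2 burnt (F count now 3)
Step 3: +2 fires, +3 burnt (F count now 2)
Step 4: +1 fires, +2 burnt (F count now 1)
Step 5: +1 fires, +1 burnt (F count now 1)
Step 6: +0 fires, +1 burnt (F count now 0)
Fire out after step 6
Initially T: 15, now '.': 19
Total burnt (originally-T cells now '.'): 9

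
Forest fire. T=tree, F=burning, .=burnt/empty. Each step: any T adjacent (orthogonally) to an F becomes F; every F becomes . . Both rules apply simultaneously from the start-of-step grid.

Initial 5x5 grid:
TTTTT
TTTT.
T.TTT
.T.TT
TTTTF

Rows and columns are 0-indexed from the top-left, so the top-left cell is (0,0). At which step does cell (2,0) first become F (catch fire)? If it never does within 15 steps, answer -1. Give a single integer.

Step 1: cell (2,0)='T' (+2 fires, +1 burnt)
Step 2: cell (2,0)='T' (+3 fires, +2 burnt)
Step 3: cell (2,0)='T' (+2 fires, +3 burnt)
Step 4: cell (2,0)='T' (+4 fires, +2 burnt)
Step 5: cell (2,0)='T' (+2 fires, +4 burnt)
Step 6: cell (2,0)='T' (+3 fires, +2 burnt)
Step 7: cell (2,0)='T' (+2 fires, +3 burnt)
Step 8: cell (2,0)='F' (+2 fires, +2 burnt)
  -> target ignites at step 8
Step 9: cell (2,0)='.' (+0 fires, +2 burnt)
  fire out at step 9

8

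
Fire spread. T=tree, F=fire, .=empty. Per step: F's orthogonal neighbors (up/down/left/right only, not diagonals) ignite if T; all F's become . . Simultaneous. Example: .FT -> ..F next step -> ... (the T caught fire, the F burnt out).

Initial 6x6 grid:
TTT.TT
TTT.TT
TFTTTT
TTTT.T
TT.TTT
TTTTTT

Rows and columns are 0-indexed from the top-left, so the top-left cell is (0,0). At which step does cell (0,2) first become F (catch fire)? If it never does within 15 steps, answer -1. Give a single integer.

Step 1: cell (0,2)='T' (+4 fires, +1 burnt)
Step 2: cell (0,2)='T' (+7 fires, +4 burnt)
Step 3: cell (0,2)='F' (+6 fires, +7 burnt)
  -> target ignites at step 3
Step 4: cell (0,2)='.' (+5 fires, +6 burnt)
Step 5: cell (0,2)='.' (+5 fires, +5 burnt)
Step 6: cell (0,2)='.' (+3 fires, +5 burnt)
Step 7: cell (0,2)='.' (+1 fires, +3 burnt)
Step 8: cell (0,2)='.' (+0 fires, +1 burnt)
  fire out at step 8

3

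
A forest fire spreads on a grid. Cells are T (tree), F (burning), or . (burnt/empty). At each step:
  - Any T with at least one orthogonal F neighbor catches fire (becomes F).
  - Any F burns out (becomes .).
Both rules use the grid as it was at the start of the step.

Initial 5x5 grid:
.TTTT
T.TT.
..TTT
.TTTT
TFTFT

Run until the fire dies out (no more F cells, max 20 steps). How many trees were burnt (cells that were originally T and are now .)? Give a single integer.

Answer: 16

Derivation:
Step 1: +5 fires, +2 burnt (F count now 5)
Step 2: +3 fires, +5 burnt (F count now 3)
Step 3: +3 fires, +3 burnt (F count now 3)
Step 4: +2 fires, +3 burnt (F count now 2)
Step 5: +2 fires, +2 burnt (F count now 2)
Step 6: +1 fires, +2 burnt (F count now 1)
Step 7: +0 fires, +1 burnt (F count now 0)
Fire out after step 7
Initially T: 17, now '.': 24
Total burnt (originally-T cells now '.'): 16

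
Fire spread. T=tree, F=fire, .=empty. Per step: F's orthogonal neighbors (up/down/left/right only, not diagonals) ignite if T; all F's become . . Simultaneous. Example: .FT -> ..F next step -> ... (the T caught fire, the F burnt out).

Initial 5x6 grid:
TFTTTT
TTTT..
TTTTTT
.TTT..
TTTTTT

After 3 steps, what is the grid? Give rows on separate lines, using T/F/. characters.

Step 1: 3 trees catch fire, 1 burn out
  F.FTTT
  TFTT..
  TTTTTT
  .TTT..
  TTTTTT
Step 2: 4 trees catch fire, 3 burn out
  ...FTT
  F.FT..
  TFTTTT
  .TTT..
  TTTTTT
Step 3: 5 trees catch fire, 4 burn out
  ....FT
  ...F..
  F.FTTT
  .FTT..
  TTTTTT

....FT
...F..
F.FTTT
.FTT..
TTTTTT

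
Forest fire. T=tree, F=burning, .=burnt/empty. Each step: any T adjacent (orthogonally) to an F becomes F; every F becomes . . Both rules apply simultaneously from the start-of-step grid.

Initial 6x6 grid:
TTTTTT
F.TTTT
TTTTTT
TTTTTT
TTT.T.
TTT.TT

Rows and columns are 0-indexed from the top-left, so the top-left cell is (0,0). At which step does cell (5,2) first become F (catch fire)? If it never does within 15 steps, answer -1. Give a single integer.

Step 1: cell (5,2)='T' (+2 fires, +1 burnt)
Step 2: cell (5,2)='T' (+3 fires, +2 burnt)
Step 3: cell (5,2)='T' (+4 fires, +3 burnt)
Step 4: cell (5,2)='T' (+6 fires, +4 burnt)
Step 5: cell (5,2)='T' (+6 fires, +6 burnt)
Step 6: cell (5,2)='F' (+5 fires, +6 burnt)
  -> target ignites at step 6
Step 7: cell (5,2)='.' (+3 fires, +5 burnt)
Step 8: cell (5,2)='.' (+1 fires, +3 burnt)
Step 9: cell (5,2)='.' (+1 fires, +1 burnt)
Step 10: cell (5,2)='.' (+0 fires, +1 burnt)
  fire out at step 10

6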